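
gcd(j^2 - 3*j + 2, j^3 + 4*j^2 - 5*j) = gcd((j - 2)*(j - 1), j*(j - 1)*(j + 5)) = j - 1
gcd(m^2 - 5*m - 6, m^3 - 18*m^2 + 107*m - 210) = m - 6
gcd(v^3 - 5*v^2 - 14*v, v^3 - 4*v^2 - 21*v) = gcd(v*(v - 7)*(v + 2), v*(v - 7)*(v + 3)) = v^2 - 7*v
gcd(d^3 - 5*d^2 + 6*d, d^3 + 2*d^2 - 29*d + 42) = d^2 - 5*d + 6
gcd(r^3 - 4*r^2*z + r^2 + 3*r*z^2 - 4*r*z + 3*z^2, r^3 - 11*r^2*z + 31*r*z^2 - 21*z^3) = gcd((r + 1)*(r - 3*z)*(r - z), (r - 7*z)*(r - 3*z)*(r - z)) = r^2 - 4*r*z + 3*z^2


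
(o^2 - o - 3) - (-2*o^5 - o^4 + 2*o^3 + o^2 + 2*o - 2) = 2*o^5 + o^4 - 2*o^3 - 3*o - 1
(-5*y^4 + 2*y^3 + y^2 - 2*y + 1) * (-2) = 10*y^4 - 4*y^3 - 2*y^2 + 4*y - 2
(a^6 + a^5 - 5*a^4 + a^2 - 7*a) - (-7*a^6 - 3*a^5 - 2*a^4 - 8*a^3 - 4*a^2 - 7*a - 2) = 8*a^6 + 4*a^5 - 3*a^4 + 8*a^3 + 5*a^2 + 2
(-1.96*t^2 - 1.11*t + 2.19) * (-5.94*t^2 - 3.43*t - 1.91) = 11.6424*t^4 + 13.3162*t^3 - 5.4577*t^2 - 5.3916*t - 4.1829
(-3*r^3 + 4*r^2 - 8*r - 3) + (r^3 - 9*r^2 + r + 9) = -2*r^3 - 5*r^2 - 7*r + 6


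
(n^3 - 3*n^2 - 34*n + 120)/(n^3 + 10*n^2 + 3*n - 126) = (n^2 - 9*n + 20)/(n^2 + 4*n - 21)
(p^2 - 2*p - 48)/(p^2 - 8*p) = (p + 6)/p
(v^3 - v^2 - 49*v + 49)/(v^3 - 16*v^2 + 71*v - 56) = (v + 7)/(v - 8)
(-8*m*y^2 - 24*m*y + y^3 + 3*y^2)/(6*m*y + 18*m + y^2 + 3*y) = y*(-8*m + y)/(6*m + y)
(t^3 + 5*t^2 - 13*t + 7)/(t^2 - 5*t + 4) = (t^2 + 6*t - 7)/(t - 4)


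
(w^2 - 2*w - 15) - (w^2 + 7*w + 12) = -9*w - 27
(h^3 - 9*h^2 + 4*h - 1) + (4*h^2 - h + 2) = h^3 - 5*h^2 + 3*h + 1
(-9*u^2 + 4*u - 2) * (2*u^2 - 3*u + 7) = -18*u^4 + 35*u^3 - 79*u^2 + 34*u - 14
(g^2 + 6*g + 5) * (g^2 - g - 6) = g^4 + 5*g^3 - 7*g^2 - 41*g - 30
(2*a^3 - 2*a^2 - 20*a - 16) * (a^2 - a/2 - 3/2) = 2*a^5 - 3*a^4 - 22*a^3 - 3*a^2 + 38*a + 24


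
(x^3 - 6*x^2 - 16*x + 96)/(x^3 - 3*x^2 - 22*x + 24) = (x - 4)/(x - 1)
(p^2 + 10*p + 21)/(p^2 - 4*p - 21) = (p + 7)/(p - 7)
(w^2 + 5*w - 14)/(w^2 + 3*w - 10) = (w + 7)/(w + 5)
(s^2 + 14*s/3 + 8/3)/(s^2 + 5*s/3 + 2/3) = (s + 4)/(s + 1)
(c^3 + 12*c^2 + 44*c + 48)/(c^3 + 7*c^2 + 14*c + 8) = (c + 6)/(c + 1)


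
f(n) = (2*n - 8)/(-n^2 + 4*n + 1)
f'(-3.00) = 0.25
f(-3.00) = 0.70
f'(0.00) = 34.00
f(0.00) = -8.00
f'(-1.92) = 0.67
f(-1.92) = 1.14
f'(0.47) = 3.81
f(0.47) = -2.66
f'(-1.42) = 1.35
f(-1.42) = 1.62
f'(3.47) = 0.32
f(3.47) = -0.37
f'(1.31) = 0.80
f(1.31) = -1.19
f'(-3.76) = 0.15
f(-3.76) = 0.55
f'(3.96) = 1.49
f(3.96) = -0.07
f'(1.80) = 0.47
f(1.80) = -0.89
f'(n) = (2*n - 8)*(2*n - 4)/(-n^2 + 4*n + 1)^2 + 2/(-n^2 + 4*n + 1) = 2*(-n^2 + 4*n + 2*(n - 4)*(n - 2) + 1)/(-n^2 + 4*n + 1)^2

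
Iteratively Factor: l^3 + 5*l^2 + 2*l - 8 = (l + 4)*(l^2 + l - 2) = (l + 2)*(l + 4)*(l - 1)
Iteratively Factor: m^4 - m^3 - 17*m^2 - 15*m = (m - 5)*(m^3 + 4*m^2 + 3*m) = m*(m - 5)*(m^2 + 4*m + 3) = m*(m - 5)*(m + 3)*(m + 1)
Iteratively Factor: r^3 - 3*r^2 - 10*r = (r + 2)*(r^2 - 5*r) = (r - 5)*(r + 2)*(r)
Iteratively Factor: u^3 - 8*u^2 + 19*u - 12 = (u - 4)*(u^2 - 4*u + 3) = (u - 4)*(u - 1)*(u - 3)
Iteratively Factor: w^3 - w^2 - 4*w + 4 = (w - 2)*(w^2 + w - 2) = (w - 2)*(w - 1)*(w + 2)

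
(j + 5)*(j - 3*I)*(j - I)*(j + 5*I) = j^4 + 5*j^3 + I*j^3 + 17*j^2 + 5*I*j^2 + 85*j - 15*I*j - 75*I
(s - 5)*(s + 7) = s^2 + 2*s - 35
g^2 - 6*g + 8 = (g - 4)*(g - 2)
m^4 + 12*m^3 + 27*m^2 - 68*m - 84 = (m - 2)*(m + 1)*(m + 6)*(m + 7)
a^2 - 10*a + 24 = (a - 6)*(a - 4)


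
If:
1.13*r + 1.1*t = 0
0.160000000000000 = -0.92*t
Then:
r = 0.17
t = -0.17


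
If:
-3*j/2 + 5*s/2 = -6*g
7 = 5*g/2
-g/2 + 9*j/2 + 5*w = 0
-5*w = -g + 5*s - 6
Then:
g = 14/5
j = -82/3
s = -578/25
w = 622/25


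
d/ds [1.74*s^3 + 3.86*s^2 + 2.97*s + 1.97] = 5.22*s^2 + 7.72*s + 2.97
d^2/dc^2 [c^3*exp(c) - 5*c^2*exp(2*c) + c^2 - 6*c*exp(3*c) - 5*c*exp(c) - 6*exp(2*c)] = c^3*exp(c) - 20*c^2*exp(2*c) + 6*c^2*exp(c) - 54*c*exp(3*c) - 40*c*exp(2*c) + c*exp(c) - 36*exp(3*c) - 34*exp(2*c) - 10*exp(c) + 2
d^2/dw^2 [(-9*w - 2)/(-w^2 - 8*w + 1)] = 2*(4*(w + 4)^2*(9*w + 2) - (27*w + 74)*(w^2 + 8*w - 1))/(w^2 + 8*w - 1)^3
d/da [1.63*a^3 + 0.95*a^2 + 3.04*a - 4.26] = 4.89*a^2 + 1.9*a + 3.04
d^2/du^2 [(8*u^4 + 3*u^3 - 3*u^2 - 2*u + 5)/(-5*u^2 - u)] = 2*(-200*u^6 - 120*u^5 - 24*u^4 + 32*u^3 - 375*u^2 - 75*u - 5)/(u^3*(125*u^3 + 75*u^2 + 15*u + 1))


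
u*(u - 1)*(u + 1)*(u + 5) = u^4 + 5*u^3 - u^2 - 5*u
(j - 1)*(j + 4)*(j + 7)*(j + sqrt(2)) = j^4 + sqrt(2)*j^3 + 10*j^3 + 10*sqrt(2)*j^2 + 17*j^2 - 28*j + 17*sqrt(2)*j - 28*sqrt(2)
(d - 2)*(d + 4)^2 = d^3 + 6*d^2 - 32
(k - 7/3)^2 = k^2 - 14*k/3 + 49/9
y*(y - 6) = y^2 - 6*y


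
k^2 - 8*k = k*(k - 8)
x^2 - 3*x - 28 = (x - 7)*(x + 4)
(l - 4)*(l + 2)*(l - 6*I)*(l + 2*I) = l^4 - 2*l^3 - 4*I*l^3 + 4*l^2 + 8*I*l^2 - 24*l + 32*I*l - 96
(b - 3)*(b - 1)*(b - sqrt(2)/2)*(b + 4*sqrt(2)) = b^4 - 4*b^3 + 7*sqrt(2)*b^3/2 - 14*sqrt(2)*b^2 - b^2 + 21*sqrt(2)*b/2 + 16*b - 12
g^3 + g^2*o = g^2*(g + o)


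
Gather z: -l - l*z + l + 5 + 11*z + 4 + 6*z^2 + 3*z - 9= 6*z^2 + z*(14 - l)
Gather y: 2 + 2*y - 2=2*y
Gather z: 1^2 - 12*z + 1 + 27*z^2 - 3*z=27*z^2 - 15*z + 2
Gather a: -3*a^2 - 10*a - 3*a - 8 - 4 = -3*a^2 - 13*a - 12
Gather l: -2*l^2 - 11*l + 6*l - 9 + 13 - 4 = -2*l^2 - 5*l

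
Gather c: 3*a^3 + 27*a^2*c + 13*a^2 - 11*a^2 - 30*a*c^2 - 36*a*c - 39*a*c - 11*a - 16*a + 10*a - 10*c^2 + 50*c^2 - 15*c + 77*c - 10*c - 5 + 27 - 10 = 3*a^3 + 2*a^2 - 17*a + c^2*(40 - 30*a) + c*(27*a^2 - 75*a + 52) + 12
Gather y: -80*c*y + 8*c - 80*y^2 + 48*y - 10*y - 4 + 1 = 8*c - 80*y^2 + y*(38 - 80*c) - 3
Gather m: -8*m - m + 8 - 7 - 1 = -9*m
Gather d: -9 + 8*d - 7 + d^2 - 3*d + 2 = d^2 + 5*d - 14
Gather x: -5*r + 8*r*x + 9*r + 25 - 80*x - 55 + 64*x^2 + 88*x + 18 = 4*r + 64*x^2 + x*(8*r + 8) - 12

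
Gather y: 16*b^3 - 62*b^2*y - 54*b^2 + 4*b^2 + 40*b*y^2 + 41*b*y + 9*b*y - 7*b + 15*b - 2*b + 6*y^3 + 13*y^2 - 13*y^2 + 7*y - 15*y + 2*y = 16*b^3 - 50*b^2 + 40*b*y^2 + 6*b + 6*y^3 + y*(-62*b^2 + 50*b - 6)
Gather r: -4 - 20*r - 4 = -20*r - 8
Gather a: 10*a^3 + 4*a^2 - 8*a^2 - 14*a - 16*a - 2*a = 10*a^3 - 4*a^2 - 32*a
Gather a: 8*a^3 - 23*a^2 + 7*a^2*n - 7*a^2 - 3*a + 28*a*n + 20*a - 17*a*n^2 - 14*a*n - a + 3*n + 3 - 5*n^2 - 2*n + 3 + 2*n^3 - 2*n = 8*a^3 + a^2*(7*n - 30) + a*(-17*n^2 + 14*n + 16) + 2*n^3 - 5*n^2 - n + 6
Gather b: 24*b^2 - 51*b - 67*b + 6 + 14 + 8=24*b^2 - 118*b + 28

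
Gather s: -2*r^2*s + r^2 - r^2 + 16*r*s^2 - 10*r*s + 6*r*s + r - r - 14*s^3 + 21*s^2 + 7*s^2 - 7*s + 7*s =-14*s^3 + s^2*(16*r + 28) + s*(-2*r^2 - 4*r)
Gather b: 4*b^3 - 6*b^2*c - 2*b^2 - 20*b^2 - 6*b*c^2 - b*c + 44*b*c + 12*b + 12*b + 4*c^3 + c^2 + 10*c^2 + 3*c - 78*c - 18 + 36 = 4*b^3 + b^2*(-6*c - 22) + b*(-6*c^2 + 43*c + 24) + 4*c^3 + 11*c^2 - 75*c + 18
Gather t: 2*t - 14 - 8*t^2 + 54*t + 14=-8*t^2 + 56*t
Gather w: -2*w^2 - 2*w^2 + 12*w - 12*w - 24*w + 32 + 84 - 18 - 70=-4*w^2 - 24*w + 28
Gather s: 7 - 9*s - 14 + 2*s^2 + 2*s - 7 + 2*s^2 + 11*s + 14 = 4*s^2 + 4*s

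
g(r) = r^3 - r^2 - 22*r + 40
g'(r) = 3*r^2 - 2*r - 22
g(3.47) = -6.60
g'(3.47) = 7.18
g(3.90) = -1.69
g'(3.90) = 15.83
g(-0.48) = 50.22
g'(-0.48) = -20.35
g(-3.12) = 68.53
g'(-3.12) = 13.44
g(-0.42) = 48.99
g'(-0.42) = -20.63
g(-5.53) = -38.03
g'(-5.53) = 80.80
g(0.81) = 22.06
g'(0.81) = -21.65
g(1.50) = 8.12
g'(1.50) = -18.25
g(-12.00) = -1568.00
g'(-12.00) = 434.00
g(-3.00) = 70.00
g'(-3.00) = 11.00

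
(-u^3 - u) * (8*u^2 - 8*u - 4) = -8*u^5 + 8*u^4 - 4*u^3 + 8*u^2 + 4*u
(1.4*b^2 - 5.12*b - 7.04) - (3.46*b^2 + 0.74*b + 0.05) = -2.06*b^2 - 5.86*b - 7.09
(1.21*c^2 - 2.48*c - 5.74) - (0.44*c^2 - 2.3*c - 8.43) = 0.77*c^2 - 0.18*c + 2.69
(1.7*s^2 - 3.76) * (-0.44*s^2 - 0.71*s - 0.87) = -0.748*s^4 - 1.207*s^3 + 0.1754*s^2 + 2.6696*s + 3.2712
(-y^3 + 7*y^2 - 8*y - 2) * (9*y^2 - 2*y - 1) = -9*y^5 + 65*y^4 - 85*y^3 - 9*y^2 + 12*y + 2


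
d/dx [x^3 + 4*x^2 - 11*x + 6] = 3*x^2 + 8*x - 11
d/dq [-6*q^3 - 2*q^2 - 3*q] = -18*q^2 - 4*q - 3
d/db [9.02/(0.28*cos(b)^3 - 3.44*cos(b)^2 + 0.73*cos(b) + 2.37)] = (7.5768*cos(b)^2 - 62.0576*cos(b) + 6.5846)*sin(b)/(0.28*cos(b)^3 - 3.44*cos(b)^2 + 0.73*cos(b) + 2.37)^2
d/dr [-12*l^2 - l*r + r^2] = -l + 2*r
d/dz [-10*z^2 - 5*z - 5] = -20*z - 5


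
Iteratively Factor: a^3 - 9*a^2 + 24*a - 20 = (a - 2)*(a^2 - 7*a + 10) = (a - 5)*(a - 2)*(a - 2)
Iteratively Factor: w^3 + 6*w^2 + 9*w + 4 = (w + 4)*(w^2 + 2*w + 1) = (w + 1)*(w + 4)*(w + 1)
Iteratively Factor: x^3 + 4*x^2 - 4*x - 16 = (x - 2)*(x^2 + 6*x + 8) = (x - 2)*(x + 4)*(x + 2)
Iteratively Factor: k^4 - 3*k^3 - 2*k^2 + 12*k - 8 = (k - 1)*(k^3 - 2*k^2 - 4*k + 8) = (k - 2)*(k - 1)*(k^2 - 4) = (k - 2)^2*(k - 1)*(k + 2)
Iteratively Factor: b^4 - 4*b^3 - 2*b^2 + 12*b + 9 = (b + 1)*(b^3 - 5*b^2 + 3*b + 9) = (b + 1)^2*(b^2 - 6*b + 9) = (b - 3)*(b + 1)^2*(b - 3)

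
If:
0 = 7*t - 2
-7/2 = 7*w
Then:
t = 2/7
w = -1/2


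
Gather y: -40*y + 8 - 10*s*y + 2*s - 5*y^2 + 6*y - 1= 2*s - 5*y^2 + y*(-10*s - 34) + 7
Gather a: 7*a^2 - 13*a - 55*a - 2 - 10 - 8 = 7*a^2 - 68*a - 20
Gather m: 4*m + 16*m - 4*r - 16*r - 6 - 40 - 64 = 20*m - 20*r - 110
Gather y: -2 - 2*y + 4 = 2 - 2*y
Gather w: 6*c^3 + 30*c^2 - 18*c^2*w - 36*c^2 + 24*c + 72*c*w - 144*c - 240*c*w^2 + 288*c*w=6*c^3 - 6*c^2 - 240*c*w^2 - 120*c + w*(-18*c^2 + 360*c)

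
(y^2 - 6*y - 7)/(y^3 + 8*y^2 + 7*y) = (y - 7)/(y*(y + 7))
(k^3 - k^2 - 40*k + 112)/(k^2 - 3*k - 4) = (k^2 + 3*k - 28)/(k + 1)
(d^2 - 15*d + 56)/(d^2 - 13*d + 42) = (d - 8)/(d - 6)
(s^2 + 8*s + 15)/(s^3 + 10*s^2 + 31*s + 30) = 1/(s + 2)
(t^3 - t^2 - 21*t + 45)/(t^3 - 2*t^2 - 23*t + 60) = (t - 3)/(t - 4)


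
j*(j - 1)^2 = j^3 - 2*j^2 + j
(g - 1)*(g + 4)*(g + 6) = g^3 + 9*g^2 + 14*g - 24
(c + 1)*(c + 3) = c^2 + 4*c + 3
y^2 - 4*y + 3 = (y - 3)*(y - 1)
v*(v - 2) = v^2 - 2*v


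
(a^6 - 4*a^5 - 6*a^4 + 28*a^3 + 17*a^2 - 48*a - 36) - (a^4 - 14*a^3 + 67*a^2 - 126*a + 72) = a^6 - 4*a^5 - 7*a^4 + 42*a^3 - 50*a^2 + 78*a - 108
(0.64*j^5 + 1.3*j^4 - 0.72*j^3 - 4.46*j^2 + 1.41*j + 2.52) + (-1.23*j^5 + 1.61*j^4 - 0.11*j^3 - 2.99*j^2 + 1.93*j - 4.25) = -0.59*j^5 + 2.91*j^4 - 0.83*j^3 - 7.45*j^2 + 3.34*j - 1.73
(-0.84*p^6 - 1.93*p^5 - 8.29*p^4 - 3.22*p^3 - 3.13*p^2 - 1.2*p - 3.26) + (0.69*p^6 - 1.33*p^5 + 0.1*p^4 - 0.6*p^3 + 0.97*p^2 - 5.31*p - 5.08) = -0.15*p^6 - 3.26*p^5 - 8.19*p^4 - 3.82*p^3 - 2.16*p^2 - 6.51*p - 8.34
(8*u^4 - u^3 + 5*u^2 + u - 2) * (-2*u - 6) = -16*u^5 - 46*u^4 - 4*u^3 - 32*u^2 - 2*u + 12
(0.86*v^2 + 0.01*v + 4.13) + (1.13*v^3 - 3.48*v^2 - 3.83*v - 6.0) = 1.13*v^3 - 2.62*v^2 - 3.82*v - 1.87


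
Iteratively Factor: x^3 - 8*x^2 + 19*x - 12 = (x - 4)*(x^2 - 4*x + 3) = (x - 4)*(x - 1)*(x - 3)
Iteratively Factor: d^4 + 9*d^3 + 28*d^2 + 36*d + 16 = (d + 2)*(d^3 + 7*d^2 + 14*d + 8) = (d + 1)*(d + 2)*(d^2 + 6*d + 8) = (d + 1)*(d + 2)*(d + 4)*(d + 2)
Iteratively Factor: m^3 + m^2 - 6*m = (m)*(m^2 + m - 6) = m*(m + 3)*(m - 2)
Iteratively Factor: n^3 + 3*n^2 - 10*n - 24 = (n - 3)*(n^2 + 6*n + 8) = (n - 3)*(n + 2)*(n + 4)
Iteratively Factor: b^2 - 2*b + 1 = (b - 1)*(b - 1)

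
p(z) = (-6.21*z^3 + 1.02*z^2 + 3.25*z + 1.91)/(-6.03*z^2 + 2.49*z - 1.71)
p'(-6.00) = 1.04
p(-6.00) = -5.82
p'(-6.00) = 1.04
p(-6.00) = -5.82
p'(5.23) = 1.07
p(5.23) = 5.48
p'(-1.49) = 1.04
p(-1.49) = -1.06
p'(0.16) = -2.75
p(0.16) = -1.66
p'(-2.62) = 1.07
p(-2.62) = -2.26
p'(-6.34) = 1.04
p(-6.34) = -6.18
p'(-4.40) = 1.05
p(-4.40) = -4.14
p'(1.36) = 1.85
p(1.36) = 0.78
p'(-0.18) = -2.14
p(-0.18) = -0.59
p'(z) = (12.06*z - 2.49)*(-6.21*z^3 + 1.02*z^2 + 3.25*z + 1.91)/(-6.03*z^2 + 2.49*z - 1.71)^2 + (-18.63*z^2 + 2.04*z + 3.25)/(-6.03*z^2 + 2.49*z - 1.71) = (37.4463*z^4 - 30.9258*z^3 + 53.9946*z^2 + 19.5462*z - 10.3134)/(36.3609*z^4 - 30.0294*z^3 + 26.8227*z^2 - 8.5158*z + 2.9241)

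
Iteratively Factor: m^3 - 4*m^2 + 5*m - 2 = (m - 2)*(m^2 - 2*m + 1) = (m - 2)*(m - 1)*(m - 1)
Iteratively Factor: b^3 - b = (b)*(b^2 - 1) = b*(b - 1)*(b + 1)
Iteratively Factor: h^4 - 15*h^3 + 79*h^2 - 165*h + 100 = (h - 4)*(h^3 - 11*h^2 + 35*h - 25) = (h - 4)*(h - 1)*(h^2 - 10*h + 25) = (h - 5)*(h - 4)*(h - 1)*(h - 5)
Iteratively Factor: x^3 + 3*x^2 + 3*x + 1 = (x + 1)*(x^2 + 2*x + 1) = (x + 1)^2*(x + 1)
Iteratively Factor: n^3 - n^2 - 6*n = (n)*(n^2 - n - 6) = n*(n - 3)*(n + 2)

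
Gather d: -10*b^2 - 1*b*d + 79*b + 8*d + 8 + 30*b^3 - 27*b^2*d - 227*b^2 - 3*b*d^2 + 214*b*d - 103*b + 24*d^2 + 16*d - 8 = 30*b^3 - 237*b^2 - 24*b + d^2*(24 - 3*b) + d*(-27*b^2 + 213*b + 24)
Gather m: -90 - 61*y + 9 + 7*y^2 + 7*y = 7*y^2 - 54*y - 81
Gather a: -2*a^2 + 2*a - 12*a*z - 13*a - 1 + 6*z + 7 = -2*a^2 + a*(-12*z - 11) + 6*z + 6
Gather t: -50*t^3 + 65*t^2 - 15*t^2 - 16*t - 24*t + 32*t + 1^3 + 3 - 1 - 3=-50*t^3 + 50*t^2 - 8*t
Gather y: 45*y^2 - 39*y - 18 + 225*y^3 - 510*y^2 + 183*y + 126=225*y^3 - 465*y^2 + 144*y + 108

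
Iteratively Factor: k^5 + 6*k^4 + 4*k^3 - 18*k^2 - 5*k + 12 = (k + 4)*(k^4 + 2*k^3 - 4*k^2 - 2*k + 3) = (k + 3)*(k + 4)*(k^3 - k^2 - k + 1) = (k - 1)*(k + 3)*(k + 4)*(k^2 - 1) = (k - 1)*(k + 1)*(k + 3)*(k + 4)*(k - 1)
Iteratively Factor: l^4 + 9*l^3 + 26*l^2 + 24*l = (l + 3)*(l^3 + 6*l^2 + 8*l) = (l + 3)*(l + 4)*(l^2 + 2*l) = (l + 2)*(l + 3)*(l + 4)*(l)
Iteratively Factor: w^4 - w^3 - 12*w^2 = (w + 3)*(w^3 - 4*w^2) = w*(w + 3)*(w^2 - 4*w) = w^2*(w + 3)*(w - 4)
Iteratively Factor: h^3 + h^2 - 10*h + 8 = (h + 4)*(h^2 - 3*h + 2) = (h - 1)*(h + 4)*(h - 2)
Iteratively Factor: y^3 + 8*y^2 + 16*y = (y + 4)*(y^2 + 4*y) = (y + 4)^2*(y)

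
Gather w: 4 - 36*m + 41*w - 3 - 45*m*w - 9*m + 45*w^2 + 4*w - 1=-45*m + 45*w^2 + w*(45 - 45*m)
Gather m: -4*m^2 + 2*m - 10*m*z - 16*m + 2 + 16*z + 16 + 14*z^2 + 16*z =-4*m^2 + m*(-10*z - 14) + 14*z^2 + 32*z + 18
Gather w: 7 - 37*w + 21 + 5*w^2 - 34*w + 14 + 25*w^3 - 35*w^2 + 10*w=25*w^3 - 30*w^2 - 61*w + 42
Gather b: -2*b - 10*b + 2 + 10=12 - 12*b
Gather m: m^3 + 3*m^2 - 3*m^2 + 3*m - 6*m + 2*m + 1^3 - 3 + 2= m^3 - m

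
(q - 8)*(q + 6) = q^2 - 2*q - 48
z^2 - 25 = (z - 5)*(z + 5)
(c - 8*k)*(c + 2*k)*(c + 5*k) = c^3 - c^2*k - 46*c*k^2 - 80*k^3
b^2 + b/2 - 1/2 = (b - 1/2)*(b + 1)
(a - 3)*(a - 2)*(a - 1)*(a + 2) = a^4 - 4*a^3 - a^2 + 16*a - 12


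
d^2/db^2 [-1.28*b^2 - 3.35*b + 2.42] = -2.56000000000000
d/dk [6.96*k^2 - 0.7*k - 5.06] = 13.92*k - 0.7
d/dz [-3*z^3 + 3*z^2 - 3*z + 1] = -9*z^2 + 6*z - 3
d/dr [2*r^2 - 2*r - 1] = 4*r - 2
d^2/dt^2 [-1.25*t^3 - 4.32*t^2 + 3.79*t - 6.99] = -7.5*t - 8.64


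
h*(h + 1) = h^2 + h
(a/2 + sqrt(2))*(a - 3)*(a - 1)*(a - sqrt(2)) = a^4/2 - 2*a^3 + sqrt(2)*a^3/2 - 2*sqrt(2)*a^2 - a^2/2 + 3*sqrt(2)*a/2 + 8*a - 6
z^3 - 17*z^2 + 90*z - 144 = (z - 8)*(z - 6)*(z - 3)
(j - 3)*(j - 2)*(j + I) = j^3 - 5*j^2 + I*j^2 + 6*j - 5*I*j + 6*I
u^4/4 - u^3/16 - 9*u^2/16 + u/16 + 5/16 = (u/4 + 1/4)*(u - 5/4)*(u - 1)*(u + 1)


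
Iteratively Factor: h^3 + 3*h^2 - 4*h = (h + 4)*(h^2 - h) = (h - 1)*(h + 4)*(h)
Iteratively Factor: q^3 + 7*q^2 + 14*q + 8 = (q + 2)*(q^2 + 5*q + 4) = (q + 2)*(q + 4)*(q + 1)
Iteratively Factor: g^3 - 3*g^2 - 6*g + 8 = (g + 2)*(g^2 - 5*g + 4) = (g - 4)*(g + 2)*(g - 1)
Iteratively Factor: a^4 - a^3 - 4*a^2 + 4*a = (a)*(a^3 - a^2 - 4*a + 4) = a*(a - 1)*(a^2 - 4) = a*(a - 1)*(a + 2)*(a - 2)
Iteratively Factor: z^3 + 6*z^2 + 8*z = (z + 4)*(z^2 + 2*z) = z*(z + 4)*(z + 2)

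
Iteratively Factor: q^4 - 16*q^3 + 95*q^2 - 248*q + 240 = (q - 5)*(q^3 - 11*q^2 + 40*q - 48) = (q - 5)*(q - 4)*(q^2 - 7*q + 12) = (q - 5)*(q - 4)*(q - 3)*(q - 4)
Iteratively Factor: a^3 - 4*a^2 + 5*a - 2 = (a - 1)*(a^2 - 3*a + 2) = (a - 1)^2*(a - 2)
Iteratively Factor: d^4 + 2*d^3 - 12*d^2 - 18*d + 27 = (d + 3)*(d^3 - d^2 - 9*d + 9) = (d - 3)*(d + 3)*(d^2 + 2*d - 3) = (d - 3)*(d + 3)^2*(d - 1)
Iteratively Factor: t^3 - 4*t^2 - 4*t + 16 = (t + 2)*(t^2 - 6*t + 8) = (t - 4)*(t + 2)*(t - 2)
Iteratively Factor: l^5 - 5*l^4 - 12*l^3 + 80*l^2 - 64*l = (l - 4)*(l^4 - l^3 - 16*l^2 + 16*l) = (l - 4)*(l + 4)*(l^3 - 5*l^2 + 4*l) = (l - 4)^2*(l + 4)*(l^2 - l) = (l - 4)^2*(l - 1)*(l + 4)*(l)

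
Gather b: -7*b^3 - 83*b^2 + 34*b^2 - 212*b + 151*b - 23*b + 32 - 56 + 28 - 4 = -7*b^3 - 49*b^2 - 84*b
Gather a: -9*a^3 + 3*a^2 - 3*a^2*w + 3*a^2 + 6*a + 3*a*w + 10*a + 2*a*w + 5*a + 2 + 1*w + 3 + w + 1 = -9*a^3 + a^2*(6 - 3*w) + a*(5*w + 21) + 2*w + 6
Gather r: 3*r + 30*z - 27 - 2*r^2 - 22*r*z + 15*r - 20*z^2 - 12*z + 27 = -2*r^2 + r*(18 - 22*z) - 20*z^2 + 18*z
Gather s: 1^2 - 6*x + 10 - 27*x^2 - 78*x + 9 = -27*x^2 - 84*x + 20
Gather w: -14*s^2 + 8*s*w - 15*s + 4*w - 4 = -14*s^2 - 15*s + w*(8*s + 4) - 4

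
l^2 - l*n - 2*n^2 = (l - 2*n)*(l + n)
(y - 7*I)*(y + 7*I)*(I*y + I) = I*y^3 + I*y^2 + 49*I*y + 49*I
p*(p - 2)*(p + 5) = p^3 + 3*p^2 - 10*p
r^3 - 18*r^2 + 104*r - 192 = (r - 8)*(r - 6)*(r - 4)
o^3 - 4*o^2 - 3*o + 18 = (o - 3)^2*(o + 2)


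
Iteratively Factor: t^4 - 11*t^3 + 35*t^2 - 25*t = (t - 5)*(t^3 - 6*t^2 + 5*t) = t*(t - 5)*(t^2 - 6*t + 5) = t*(t - 5)*(t - 1)*(t - 5)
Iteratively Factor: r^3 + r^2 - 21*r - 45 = (r - 5)*(r^2 + 6*r + 9) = (r - 5)*(r + 3)*(r + 3)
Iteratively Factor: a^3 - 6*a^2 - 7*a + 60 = (a - 5)*(a^2 - a - 12) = (a - 5)*(a - 4)*(a + 3)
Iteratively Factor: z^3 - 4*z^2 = (z)*(z^2 - 4*z) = z^2*(z - 4)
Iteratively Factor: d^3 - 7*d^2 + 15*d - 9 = (d - 3)*(d^2 - 4*d + 3) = (d - 3)^2*(d - 1)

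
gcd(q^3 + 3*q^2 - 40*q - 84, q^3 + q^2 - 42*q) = q^2 + q - 42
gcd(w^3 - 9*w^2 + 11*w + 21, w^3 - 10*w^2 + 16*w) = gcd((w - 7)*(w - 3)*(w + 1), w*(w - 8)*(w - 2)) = 1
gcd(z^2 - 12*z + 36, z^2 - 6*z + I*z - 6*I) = z - 6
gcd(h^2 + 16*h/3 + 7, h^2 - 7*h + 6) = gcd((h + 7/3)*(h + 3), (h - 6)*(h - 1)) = 1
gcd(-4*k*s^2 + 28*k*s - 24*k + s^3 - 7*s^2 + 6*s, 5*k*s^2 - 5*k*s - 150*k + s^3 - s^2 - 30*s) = s - 6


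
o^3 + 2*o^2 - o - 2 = (o - 1)*(o + 1)*(o + 2)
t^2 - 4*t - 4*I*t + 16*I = (t - 4)*(t - 4*I)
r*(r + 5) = r^2 + 5*r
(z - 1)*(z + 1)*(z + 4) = z^3 + 4*z^2 - z - 4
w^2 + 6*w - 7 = (w - 1)*(w + 7)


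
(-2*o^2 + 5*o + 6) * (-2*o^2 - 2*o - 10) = 4*o^4 - 6*o^3 - 2*o^2 - 62*o - 60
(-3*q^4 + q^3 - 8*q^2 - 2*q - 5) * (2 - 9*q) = 27*q^5 - 15*q^4 + 74*q^3 + 2*q^2 + 41*q - 10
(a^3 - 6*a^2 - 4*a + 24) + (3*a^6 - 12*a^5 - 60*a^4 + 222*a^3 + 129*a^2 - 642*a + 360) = 3*a^6 - 12*a^5 - 60*a^4 + 223*a^3 + 123*a^2 - 646*a + 384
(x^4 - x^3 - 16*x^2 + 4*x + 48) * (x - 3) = x^5 - 4*x^4 - 13*x^3 + 52*x^2 + 36*x - 144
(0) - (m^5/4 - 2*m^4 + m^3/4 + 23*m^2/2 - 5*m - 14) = -m^5/4 + 2*m^4 - m^3/4 - 23*m^2/2 + 5*m + 14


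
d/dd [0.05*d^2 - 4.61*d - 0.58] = 0.1*d - 4.61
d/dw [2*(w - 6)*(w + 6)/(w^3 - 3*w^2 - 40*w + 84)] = 2*(-w^2 + 12*w - 40)/(w^4 - 18*w^3 + 109*w^2 - 252*w + 196)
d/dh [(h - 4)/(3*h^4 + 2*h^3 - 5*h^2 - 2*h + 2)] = (-9*h^4 + 44*h^3 + 29*h^2 - 40*h - 6)/(9*h^8 + 12*h^7 - 26*h^6 - 32*h^5 + 29*h^4 + 28*h^3 - 16*h^2 - 8*h + 4)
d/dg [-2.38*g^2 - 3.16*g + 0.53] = -4.76*g - 3.16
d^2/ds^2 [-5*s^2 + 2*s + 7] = -10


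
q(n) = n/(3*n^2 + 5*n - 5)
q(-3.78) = -0.20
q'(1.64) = -0.10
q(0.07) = -0.02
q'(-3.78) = -0.13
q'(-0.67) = -0.13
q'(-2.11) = -3.81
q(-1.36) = 0.22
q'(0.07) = -0.23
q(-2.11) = 0.96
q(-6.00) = -0.08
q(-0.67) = 0.10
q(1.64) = 0.15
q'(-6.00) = -0.02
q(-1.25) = 0.19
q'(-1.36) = -0.27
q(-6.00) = -0.08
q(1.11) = 0.26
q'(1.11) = -0.48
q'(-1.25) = -0.22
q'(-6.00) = -0.02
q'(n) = n*(-6*n - 5)/(3*n^2 + 5*n - 5)^2 + 1/(3*n^2 + 5*n - 5) = (3*n^2 - n*(6*n + 5) + 5*n - 5)/(3*n^2 + 5*n - 5)^2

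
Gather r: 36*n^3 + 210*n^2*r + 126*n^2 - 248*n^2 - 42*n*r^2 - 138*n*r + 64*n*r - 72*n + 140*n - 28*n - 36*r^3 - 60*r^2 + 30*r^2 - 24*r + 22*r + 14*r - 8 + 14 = 36*n^3 - 122*n^2 + 40*n - 36*r^3 + r^2*(-42*n - 30) + r*(210*n^2 - 74*n + 12) + 6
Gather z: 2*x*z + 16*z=z*(2*x + 16)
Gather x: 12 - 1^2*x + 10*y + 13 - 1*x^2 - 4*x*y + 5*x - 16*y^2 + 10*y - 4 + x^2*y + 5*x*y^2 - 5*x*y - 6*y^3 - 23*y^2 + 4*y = x^2*(y - 1) + x*(5*y^2 - 9*y + 4) - 6*y^3 - 39*y^2 + 24*y + 21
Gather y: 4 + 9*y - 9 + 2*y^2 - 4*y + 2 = 2*y^2 + 5*y - 3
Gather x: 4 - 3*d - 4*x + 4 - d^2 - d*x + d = -d^2 - 2*d + x*(-d - 4) + 8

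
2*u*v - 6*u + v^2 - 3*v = (2*u + v)*(v - 3)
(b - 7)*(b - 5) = b^2 - 12*b + 35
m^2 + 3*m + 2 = (m + 1)*(m + 2)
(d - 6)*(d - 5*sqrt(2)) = d^2 - 5*sqrt(2)*d - 6*d + 30*sqrt(2)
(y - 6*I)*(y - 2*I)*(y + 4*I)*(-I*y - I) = -I*y^4 - 4*y^3 - I*y^3 - 4*y^2 - 20*I*y^2 - 48*y - 20*I*y - 48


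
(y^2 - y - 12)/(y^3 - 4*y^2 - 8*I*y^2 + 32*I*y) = (y + 3)/(y*(y - 8*I))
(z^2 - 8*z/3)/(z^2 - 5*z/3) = (3*z - 8)/(3*z - 5)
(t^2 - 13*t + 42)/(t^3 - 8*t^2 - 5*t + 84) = (t - 6)/(t^2 - t - 12)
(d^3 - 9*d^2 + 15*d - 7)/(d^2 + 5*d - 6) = (d^2 - 8*d + 7)/(d + 6)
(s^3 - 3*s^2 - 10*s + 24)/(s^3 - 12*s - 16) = (s^2 + s - 6)/(s^2 + 4*s + 4)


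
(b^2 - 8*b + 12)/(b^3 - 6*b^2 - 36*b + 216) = (b - 2)/(b^2 - 36)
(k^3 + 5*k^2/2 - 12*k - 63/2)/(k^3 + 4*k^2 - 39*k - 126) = (k^2 - k/2 - 21/2)/(k^2 + k - 42)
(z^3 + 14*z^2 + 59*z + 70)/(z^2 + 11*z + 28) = (z^2 + 7*z + 10)/(z + 4)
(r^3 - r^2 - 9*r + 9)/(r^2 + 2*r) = (r^3 - r^2 - 9*r + 9)/(r*(r + 2))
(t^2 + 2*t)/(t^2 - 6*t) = (t + 2)/(t - 6)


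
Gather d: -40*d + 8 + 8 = 16 - 40*d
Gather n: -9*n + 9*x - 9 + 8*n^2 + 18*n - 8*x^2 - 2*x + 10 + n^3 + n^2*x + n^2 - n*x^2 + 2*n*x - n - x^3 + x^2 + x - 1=n^3 + n^2*(x + 9) + n*(-x^2 + 2*x + 8) - x^3 - 7*x^2 + 8*x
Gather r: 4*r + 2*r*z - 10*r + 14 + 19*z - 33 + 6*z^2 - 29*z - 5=r*(2*z - 6) + 6*z^2 - 10*z - 24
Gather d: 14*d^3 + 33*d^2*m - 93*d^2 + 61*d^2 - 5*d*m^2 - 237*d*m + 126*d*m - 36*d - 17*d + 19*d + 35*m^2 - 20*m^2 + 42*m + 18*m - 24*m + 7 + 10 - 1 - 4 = 14*d^3 + d^2*(33*m - 32) + d*(-5*m^2 - 111*m - 34) + 15*m^2 + 36*m + 12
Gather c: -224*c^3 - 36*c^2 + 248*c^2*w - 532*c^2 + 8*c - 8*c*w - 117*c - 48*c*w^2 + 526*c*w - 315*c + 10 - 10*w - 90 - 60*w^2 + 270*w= -224*c^3 + c^2*(248*w - 568) + c*(-48*w^2 + 518*w - 424) - 60*w^2 + 260*w - 80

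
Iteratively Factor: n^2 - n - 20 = (n - 5)*(n + 4)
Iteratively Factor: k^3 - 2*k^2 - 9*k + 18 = (k - 2)*(k^2 - 9) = (k - 2)*(k + 3)*(k - 3)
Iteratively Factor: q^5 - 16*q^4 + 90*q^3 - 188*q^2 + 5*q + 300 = (q - 5)*(q^4 - 11*q^3 + 35*q^2 - 13*q - 60) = (q - 5)*(q - 3)*(q^3 - 8*q^2 + 11*q + 20) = (q - 5)*(q - 4)*(q - 3)*(q^2 - 4*q - 5) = (q - 5)^2*(q - 4)*(q - 3)*(q + 1)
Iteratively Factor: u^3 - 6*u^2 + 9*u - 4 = (u - 1)*(u^2 - 5*u + 4) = (u - 4)*(u - 1)*(u - 1)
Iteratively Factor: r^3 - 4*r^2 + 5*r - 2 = (r - 1)*(r^2 - 3*r + 2) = (r - 1)^2*(r - 2)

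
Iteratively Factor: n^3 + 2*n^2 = (n + 2)*(n^2) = n*(n + 2)*(n)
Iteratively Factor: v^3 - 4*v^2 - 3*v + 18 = (v - 3)*(v^2 - v - 6) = (v - 3)^2*(v + 2)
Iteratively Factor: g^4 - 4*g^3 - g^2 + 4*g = (g)*(g^3 - 4*g^2 - g + 4) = g*(g - 1)*(g^2 - 3*g - 4) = g*(g - 4)*(g - 1)*(g + 1)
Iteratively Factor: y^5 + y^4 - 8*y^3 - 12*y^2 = (y)*(y^4 + y^3 - 8*y^2 - 12*y) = y*(y + 2)*(y^3 - y^2 - 6*y) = y*(y - 3)*(y + 2)*(y^2 + 2*y) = y^2*(y - 3)*(y + 2)*(y + 2)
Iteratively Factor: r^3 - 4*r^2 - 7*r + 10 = (r + 2)*(r^2 - 6*r + 5) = (r - 5)*(r + 2)*(r - 1)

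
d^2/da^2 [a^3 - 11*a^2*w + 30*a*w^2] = 6*a - 22*w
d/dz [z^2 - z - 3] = 2*z - 1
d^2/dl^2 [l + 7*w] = 0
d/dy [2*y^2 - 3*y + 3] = 4*y - 3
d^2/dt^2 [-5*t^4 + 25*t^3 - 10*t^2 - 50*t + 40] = -60*t^2 + 150*t - 20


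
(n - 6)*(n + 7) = n^2 + n - 42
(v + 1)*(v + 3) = v^2 + 4*v + 3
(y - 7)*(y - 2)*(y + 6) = y^3 - 3*y^2 - 40*y + 84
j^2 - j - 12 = (j - 4)*(j + 3)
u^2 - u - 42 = (u - 7)*(u + 6)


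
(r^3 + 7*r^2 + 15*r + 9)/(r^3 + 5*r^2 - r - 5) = (r^2 + 6*r + 9)/(r^2 + 4*r - 5)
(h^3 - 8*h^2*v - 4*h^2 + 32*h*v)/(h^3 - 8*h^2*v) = (h - 4)/h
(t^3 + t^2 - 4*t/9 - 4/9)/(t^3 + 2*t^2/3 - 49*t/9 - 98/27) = 3*(3*t^2 + t - 2)/(9*t^2 - 49)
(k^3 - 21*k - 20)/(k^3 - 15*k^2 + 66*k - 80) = (k^2 + 5*k + 4)/(k^2 - 10*k + 16)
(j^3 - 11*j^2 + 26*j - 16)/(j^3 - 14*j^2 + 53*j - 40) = (j - 2)/(j - 5)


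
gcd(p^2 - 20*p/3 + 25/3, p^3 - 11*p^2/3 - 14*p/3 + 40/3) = p - 5/3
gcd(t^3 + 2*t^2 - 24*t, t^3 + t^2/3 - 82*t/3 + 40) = t^2 + 2*t - 24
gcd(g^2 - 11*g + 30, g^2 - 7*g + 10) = g - 5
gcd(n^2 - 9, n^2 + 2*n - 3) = n + 3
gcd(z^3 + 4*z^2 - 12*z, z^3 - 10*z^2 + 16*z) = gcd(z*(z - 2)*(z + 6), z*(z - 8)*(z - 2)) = z^2 - 2*z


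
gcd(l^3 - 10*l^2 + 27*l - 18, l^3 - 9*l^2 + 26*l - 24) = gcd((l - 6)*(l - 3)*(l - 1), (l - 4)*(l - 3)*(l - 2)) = l - 3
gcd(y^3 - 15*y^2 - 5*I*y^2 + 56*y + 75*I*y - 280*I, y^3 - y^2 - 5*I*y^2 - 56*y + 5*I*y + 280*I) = y^2 + y*(-8 - 5*I) + 40*I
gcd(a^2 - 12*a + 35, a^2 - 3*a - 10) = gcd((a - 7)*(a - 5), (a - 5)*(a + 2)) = a - 5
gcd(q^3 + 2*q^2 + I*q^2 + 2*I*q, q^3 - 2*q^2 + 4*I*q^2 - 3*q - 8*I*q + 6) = q + I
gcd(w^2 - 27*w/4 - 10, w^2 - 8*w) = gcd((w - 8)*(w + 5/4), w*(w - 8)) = w - 8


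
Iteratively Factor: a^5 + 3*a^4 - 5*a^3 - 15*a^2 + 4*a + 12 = (a + 2)*(a^4 + a^3 - 7*a^2 - a + 6) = (a + 1)*(a + 2)*(a^3 - 7*a + 6) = (a + 1)*(a + 2)*(a + 3)*(a^2 - 3*a + 2) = (a - 1)*(a + 1)*(a + 2)*(a + 3)*(a - 2)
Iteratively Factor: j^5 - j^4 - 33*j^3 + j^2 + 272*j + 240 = (j - 5)*(j^4 + 4*j^3 - 13*j^2 - 64*j - 48) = (j - 5)*(j + 4)*(j^3 - 13*j - 12) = (j - 5)*(j - 4)*(j + 4)*(j^2 + 4*j + 3) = (j - 5)*(j - 4)*(j + 1)*(j + 4)*(j + 3)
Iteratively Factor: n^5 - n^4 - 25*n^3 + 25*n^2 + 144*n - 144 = (n - 3)*(n^4 + 2*n^3 - 19*n^2 - 32*n + 48) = (n - 3)*(n - 1)*(n^3 + 3*n^2 - 16*n - 48) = (n - 3)*(n - 1)*(n + 3)*(n^2 - 16) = (n - 4)*(n - 3)*(n - 1)*(n + 3)*(n + 4)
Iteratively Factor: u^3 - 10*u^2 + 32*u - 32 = (u - 4)*(u^2 - 6*u + 8) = (u - 4)*(u - 2)*(u - 4)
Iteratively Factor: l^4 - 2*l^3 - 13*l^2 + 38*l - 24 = (l - 2)*(l^3 - 13*l + 12) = (l - 2)*(l + 4)*(l^2 - 4*l + 3) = (l - 3)*(l - 2)*(l + 4)*(l - 1)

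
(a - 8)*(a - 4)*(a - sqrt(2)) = a^3 - 12*a^2 - sqrt(2)*a^2 + 12*sqrt(2)*a + 32*a - 32*sqrt(2)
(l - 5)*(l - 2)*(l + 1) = l^3 - 6*l^2 + 3*l + 10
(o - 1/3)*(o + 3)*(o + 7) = o^3 + 29*o^2/3 + 53*o/3 - 7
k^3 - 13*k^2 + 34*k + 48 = (k - 8)*(k - 6)*(k + 1)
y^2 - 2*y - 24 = (y - 6)*(y + 4)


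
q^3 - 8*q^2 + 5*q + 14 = (q - 7)*(q - 2)*(q + 1)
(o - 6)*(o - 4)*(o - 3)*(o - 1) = o^4 - 14*o^3 + 67*o^2 - 126*o + 72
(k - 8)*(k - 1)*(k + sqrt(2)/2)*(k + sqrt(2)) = k^4 - 9*k^3 + 3*sqrt(2)*k^3/2 - 27*sqrt(2)*k^2/2 + 9*k^2 - 9*k + 12*sqrt(2)*k + 8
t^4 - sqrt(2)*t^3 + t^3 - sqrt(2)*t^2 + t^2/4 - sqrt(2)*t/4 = t*(t + 1/2)^2*(t - sqrt(2))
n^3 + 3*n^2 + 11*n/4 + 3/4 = (n + 1/2)*(n + 1)*(n + 3/2)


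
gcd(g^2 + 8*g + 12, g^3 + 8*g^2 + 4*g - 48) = g + 6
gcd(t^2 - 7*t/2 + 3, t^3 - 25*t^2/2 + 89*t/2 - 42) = t - 3/2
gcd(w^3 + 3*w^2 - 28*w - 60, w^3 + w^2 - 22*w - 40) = w^2 - 3*w - 10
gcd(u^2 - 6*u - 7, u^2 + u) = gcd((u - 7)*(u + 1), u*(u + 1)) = u + 1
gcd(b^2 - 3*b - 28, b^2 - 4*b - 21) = b - 7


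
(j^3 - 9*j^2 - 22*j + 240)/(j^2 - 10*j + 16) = (j^2 - j - 30)/(j - 2)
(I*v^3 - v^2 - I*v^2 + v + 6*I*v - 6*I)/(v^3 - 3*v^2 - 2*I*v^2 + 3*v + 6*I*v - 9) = (I*v^3 - v^2*(1 + I) + v*(1 + 6*I) - 6*I)/(v^3 - v^2*(3 + 2*I) + 3*v*(1 + 2*I) - 9)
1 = 1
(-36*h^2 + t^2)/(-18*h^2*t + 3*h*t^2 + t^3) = (-6*h + t)/(t*(-3*h + t))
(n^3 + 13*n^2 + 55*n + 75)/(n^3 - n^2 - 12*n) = (n^2 + 10*n + 25)/(n*(n - 4))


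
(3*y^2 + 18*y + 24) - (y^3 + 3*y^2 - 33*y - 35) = -y^3 + 51*y + 59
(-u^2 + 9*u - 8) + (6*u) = -u^2 + 15*u - 8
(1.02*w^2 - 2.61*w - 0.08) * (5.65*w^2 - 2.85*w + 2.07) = 5.763*w^4 - 17.6535*w^3 + 9.0979*w^2 - 5.1747*w - 0.1656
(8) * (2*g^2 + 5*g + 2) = 16*g^2 + 40*g + 16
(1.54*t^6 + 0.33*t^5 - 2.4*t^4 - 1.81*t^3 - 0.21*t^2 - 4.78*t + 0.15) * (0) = 0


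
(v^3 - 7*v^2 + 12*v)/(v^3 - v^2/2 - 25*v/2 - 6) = 2*v*(v - 3)/(2*v^2 + 7*v + 3)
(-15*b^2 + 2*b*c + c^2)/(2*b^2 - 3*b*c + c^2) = (-15*b^2 + 2*b*c + c^2)/(2*b^2 - 3*b*c + c^2)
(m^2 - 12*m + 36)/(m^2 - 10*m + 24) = (m - 6)/(m - 4)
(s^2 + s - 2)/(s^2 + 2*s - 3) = (s + 2)/(s + 3)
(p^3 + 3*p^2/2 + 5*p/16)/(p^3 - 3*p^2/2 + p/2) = (16*p^2 + 24*p + 5)/(8*(2*p^2 - 3*p + 1))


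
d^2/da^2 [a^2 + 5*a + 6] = 2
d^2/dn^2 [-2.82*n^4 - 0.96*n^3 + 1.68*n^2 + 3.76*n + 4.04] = -33.84*n^2 - 5.76*n + 3.36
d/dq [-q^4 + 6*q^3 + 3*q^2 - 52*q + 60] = -4*q^3 + 18*q^2 + 6*q - 52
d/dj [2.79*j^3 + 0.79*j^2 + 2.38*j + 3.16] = 8.37*j^2 + 1.58*j + 2.38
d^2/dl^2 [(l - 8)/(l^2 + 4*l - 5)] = 2*((4 - 3*l)*(l^2 + 4*l - 5) + 4*(l - 8)*(l + 2)^2)/(l^2 + 4*l - 5)^3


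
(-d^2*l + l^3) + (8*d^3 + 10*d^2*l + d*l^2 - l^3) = 8*d^3 + 9*d^2*l + d*l^2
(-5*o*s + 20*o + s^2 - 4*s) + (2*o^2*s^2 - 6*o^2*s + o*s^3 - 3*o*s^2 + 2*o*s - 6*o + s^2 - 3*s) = 2*o^2*s^2 - 6*o^2*s + o*s^3 - 3*o*s^2 - 3*o*s + 14*o + 2*s^2 - 7*s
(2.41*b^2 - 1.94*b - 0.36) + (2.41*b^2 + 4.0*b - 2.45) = 4.82*b^2 + 2.06*b - 2.81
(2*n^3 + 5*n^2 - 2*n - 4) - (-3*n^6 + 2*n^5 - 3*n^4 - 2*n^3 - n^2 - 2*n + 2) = 3*n^6 - 2*n^5 + 3*n^4 + 4*n^3 + 6*n^2 - 6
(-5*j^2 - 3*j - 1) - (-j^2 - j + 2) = -4*j^2 - 2*j - 3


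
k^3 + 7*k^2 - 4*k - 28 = (k - 2)*(k + 2)*(k + 7)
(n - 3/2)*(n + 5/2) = n^2 + n - 15/4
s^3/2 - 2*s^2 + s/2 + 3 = (s/2 + 1/2)*(s - 3)*(s - 2)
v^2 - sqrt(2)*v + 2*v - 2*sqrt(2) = (v + 2)*(v - sqrt(2))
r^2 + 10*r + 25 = (r + 5)^2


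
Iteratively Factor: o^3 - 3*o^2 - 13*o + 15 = (o - 5)*(o^2 + 2*o - 3) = (o - 5)*(o - 1)*(o + 3)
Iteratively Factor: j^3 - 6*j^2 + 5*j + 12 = (j - 4)*(j^2 - 2*j - 3) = (j - 4)*(j + 1)*(j - 3)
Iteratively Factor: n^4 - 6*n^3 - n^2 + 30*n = (n + 2)*(n^3 - 8*n^2 + 15*n) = (n - 3)*(n + 2)*(n^2 - 5*n) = (n - 5)*(n - 3)*(n + 2)*(n)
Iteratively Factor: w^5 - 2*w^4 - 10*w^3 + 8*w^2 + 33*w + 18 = (w + 1)*(w^4 - 3*w^3 - 7*w^2 + 15*w + 18) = (w + 1)*(w + 2)*(w^3 - 5*w^2 + 3*w + 9) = (w - 3)*(w + 1)*(w + 2)*(w^2 - 2*w - 3) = (w - 3)*(w + 1)^2*(w + 2)*(w - 3)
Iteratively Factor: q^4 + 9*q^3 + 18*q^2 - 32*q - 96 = (q + 3)*(q^3 + 6*q^2 - 32) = (q + 3)*(q + 4)*(q^2 + 2*q - 8) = (q + 3)*(q + 4)^2*(q - 2)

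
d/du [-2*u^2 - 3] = -4*u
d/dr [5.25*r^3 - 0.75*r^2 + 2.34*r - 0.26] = 15.75*r^2 - 1.5*r + 2.34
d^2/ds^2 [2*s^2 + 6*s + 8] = 4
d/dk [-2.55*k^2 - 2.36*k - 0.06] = -5.1*k - 2.36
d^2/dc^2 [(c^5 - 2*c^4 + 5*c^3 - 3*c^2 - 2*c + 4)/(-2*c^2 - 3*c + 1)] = 2*(-12*c^7 - 40*c^6 + 87*c^4 - 123*c^3 + 27*c^2 - 75*c - 35)/(8*c^6 + 36*c^5 + 42*c^4 - 9*c^3 - 21*c^2 + 9*c - 1)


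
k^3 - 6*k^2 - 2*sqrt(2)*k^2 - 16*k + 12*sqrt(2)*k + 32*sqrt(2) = (k - 8)*(k + 2)*(k - 2*sqrt(2))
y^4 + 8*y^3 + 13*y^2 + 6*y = y*(y + 1)^2*(y + 6)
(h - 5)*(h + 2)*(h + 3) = h^3 - 19*h - 30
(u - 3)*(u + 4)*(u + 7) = u^3 + 8*u^2 - 5*u - 84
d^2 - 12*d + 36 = (d - 6)^2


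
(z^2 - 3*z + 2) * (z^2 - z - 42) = z^4 - 4*z^3 - 37*z^2 + 124*z - 84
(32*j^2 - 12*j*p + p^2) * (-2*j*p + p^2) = -64*j^3*p + 56*j^2*p^2 - 14*j*p^3 + p^4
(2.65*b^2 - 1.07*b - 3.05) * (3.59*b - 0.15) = 9.5135*b^3 - 4.2388*b^2 - 10.789*b + 0.4575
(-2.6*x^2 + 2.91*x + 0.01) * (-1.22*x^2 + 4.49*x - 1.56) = 3.172*x^4 - 15.2242*x^3 + 17.1097*x^2 - 4.4947*x - 0.0156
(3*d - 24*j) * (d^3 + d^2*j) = 3*d^4 - 21*d^3*j - 24*d^2*j^2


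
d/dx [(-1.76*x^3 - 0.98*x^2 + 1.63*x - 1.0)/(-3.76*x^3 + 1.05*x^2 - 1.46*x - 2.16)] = (-5.5328*x^4 + 17.3968*x^3 - 0.155899999999999*x^2 + 6.3336*x - 4.9808)/(14.1376*x^6 - 7.896*x^5 + 12.0817*x^4 + 13.1772*x^3 - 2.4044*x^2 + 6.3072*x + 4.6656)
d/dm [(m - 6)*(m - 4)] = 2*m - 10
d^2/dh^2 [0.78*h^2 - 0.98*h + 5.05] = 1.56000000000000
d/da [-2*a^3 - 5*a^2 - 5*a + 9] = -6*a^2 - 10*a - 5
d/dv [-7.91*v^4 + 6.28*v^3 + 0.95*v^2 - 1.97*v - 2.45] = -31.64*v^3 + 18.84*v^2 + 1.9*v - 1.97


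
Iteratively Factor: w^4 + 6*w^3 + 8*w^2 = (w)*(w^3 + 6*w^2 + 8*w) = w*(w + 4)*(w^2 + 2*w) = w^2*(w + 4)*(w + 2)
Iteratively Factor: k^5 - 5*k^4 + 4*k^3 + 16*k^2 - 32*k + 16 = (k + 2)*(k^4 - 7*k^3 + 18*k^2 - 20*k + 8) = (k - 2)*(k + 2)*(k^3 - 5*k^2 + 8*k - 4) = (k - 2)*(k - 1)*(k + 2)*(k^2 - 4*k + 4) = (k - 2)^2*(k - 1)*(k + 2)*(k - 2)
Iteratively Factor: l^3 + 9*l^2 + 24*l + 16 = (l + 1)*(l^2 + 8*l + 16) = (l + 1)*(l + 4)*(l + 4)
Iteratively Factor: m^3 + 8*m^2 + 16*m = (m + 4)*(m^2 + 4*m) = m*(m + 4)*(m + 4)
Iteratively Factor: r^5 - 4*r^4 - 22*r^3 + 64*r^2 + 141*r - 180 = (r - 4)*(r^4 - 22*r^2 - 24*r + 45) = (r - 4)*(r - 1)*(r^3 + r^2 - 21*r - 45) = (r - 5)*(r - 4)*(r - 1)*(r^2 + 6*r + 9) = (r - 5)*(r - 4)*(r - 1)*(r + 3)*(r + 3)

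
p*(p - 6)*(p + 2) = p^3 - 4*p^2 - 12*p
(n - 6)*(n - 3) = n^2 - 9*n + 18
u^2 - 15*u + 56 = (u - 8)*(u - 7)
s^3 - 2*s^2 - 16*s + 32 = (s - 4)*(s - 2)*(s + 4)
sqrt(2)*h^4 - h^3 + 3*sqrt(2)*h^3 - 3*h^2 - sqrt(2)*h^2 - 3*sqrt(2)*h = h*(h + 3)*(h - sqrt(2))*(sqrt(2)*h + 1)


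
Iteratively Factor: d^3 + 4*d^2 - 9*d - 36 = (d + 3)*(d^2 + d - 12) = (d - 3)*(d + 3)*(d + 4)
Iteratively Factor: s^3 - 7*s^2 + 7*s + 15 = (s - 3)*(s^2 - 4*s - 5) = (s - 3)*(s + 1)*(s - 5)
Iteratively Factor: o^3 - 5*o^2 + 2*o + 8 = (o - 2)*(o^2 - 3*o - 4) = (o - 4)*(o - 2)*(o + 1)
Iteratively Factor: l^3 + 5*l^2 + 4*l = (l + 1)*(l^2 + 4*l) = l*(l + 1)*(l + 4)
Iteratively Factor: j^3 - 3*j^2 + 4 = (j + 1)*(j^2 - 4*j + 4) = (j - 2)*(j + 1)*(j - 2)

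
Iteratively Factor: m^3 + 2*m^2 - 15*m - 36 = (m - 4)*(m^2 + 6*m + 9) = (m - 4)*(m + 3)*(m + 3)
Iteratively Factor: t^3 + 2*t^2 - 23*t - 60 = (t + 3)*(t^2 - t - 20) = (t - 5)*(t + 3)*(t + 4)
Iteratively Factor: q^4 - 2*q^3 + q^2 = (q - 1)*(q^3 - q^2) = q*(q - 1)*(q^2 - q) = q*(q - 1)^2*(q)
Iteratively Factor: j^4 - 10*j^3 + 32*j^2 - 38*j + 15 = (j - 1)*(j^3 - 9*j^2 + 23*j - 15) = (j - 3)*(j - 1)*(j^2 - 6*j + 5) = (j - 3)*(j - 1)^2*(j - 5)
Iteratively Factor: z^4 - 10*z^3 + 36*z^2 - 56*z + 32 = (z - 2)*(z^3 - 8*z^2 + 20*z - 16) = (z - 2)^2*(z^2 - 6*z + 8) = (z - 4)*(z - 2)^2*(z - 2)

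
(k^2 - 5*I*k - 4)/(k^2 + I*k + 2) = (k - 4*I)/(k + 2*I)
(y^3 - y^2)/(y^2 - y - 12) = y^2*(1 - y)/(-y^2 + y + 12)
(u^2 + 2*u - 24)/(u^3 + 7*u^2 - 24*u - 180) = (u - 4)/(u^2 + u - 30)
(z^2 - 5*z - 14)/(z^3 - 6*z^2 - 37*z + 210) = (z + 2)/(z^2 + z - 30)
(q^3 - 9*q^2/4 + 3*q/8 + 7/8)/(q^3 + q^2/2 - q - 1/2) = (q - 7/4)/(q + 1)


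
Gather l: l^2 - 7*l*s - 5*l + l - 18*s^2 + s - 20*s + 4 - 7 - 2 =l^2 + l*(-7*s - 4) - 18*s^2 - 19*s - 5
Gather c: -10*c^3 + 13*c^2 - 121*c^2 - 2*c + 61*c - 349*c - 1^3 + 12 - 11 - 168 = -10*c^3 - 108*c^2 - 290*c - 168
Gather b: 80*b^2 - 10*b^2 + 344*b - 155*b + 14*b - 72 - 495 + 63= 70*b^2 + 203*b - 504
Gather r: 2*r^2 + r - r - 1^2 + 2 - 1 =2*r^2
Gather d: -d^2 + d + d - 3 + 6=-d^2 + 2*d + 3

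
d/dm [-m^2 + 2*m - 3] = 2 - 2*m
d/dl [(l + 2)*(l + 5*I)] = 2*l + 2 + 5*I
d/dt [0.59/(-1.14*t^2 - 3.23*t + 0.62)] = (1.3452*t + 1.9057)/(1.14*t^2 + 3.23*t - 0.62)^2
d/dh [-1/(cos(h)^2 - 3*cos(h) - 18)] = (3 - 2*cos(h))*sin(h)/(sin(h)^2 + 3*cos(h) + 17)^2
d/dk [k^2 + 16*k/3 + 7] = 2*k + 16/3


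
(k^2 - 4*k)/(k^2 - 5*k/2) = 2*(k - 4)/(2*k - 5)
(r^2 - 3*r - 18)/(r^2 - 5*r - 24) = (r - 6)/(r - 8)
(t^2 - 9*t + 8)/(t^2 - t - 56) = (t - 1)/(t + 7)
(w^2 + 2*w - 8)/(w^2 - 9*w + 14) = (w + 4)/(w - 7)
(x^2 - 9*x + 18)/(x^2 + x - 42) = (x - 3)/(x + 7)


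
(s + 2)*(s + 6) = s^2 + 8*s + 12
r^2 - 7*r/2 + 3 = (r - 2)*(r - 3/2)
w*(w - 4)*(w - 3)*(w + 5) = w^4 - 2*w^3 - 23*w^2 + 60*w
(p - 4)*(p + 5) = p^2 + p - 20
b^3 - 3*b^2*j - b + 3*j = (b - 1)*(b + 1)*(b - 3*j)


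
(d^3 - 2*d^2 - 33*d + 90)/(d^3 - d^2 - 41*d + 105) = (d + 6)/(d + 7)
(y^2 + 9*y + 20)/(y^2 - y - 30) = (y + 4)/(y - 6)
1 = 1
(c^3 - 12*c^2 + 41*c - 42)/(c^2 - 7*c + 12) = (c^2 - 9*c + 14)/(c - 4)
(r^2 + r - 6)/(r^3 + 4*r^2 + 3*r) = (r - 2)/(r*(r + 1))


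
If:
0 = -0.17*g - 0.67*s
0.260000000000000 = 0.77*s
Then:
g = -1.33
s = 0.34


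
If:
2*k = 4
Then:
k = 2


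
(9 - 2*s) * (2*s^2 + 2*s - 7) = -4*s^3 + 14*s^2 + 32*s - 63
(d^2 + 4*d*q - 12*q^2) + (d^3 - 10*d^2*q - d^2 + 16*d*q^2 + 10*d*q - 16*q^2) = d^3 - 10*d^2*q + 16*d*q^2 + 14*d*q - 28*q^2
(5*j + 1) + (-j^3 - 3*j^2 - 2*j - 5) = -j^3 - 3*j^2 + 3*j - 4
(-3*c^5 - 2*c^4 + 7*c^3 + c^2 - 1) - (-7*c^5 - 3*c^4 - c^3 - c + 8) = 4*c^5 + c^4 + 8*c^3 + c^2 + c - 9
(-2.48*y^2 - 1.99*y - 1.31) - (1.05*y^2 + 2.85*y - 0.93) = -3.53*y^2 - 4.84*y - 0.38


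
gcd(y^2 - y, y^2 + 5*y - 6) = y - 1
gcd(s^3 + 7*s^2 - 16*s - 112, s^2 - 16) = s^2 - 16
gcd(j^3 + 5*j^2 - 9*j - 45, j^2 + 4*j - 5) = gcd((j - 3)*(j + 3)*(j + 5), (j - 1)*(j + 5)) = j + 5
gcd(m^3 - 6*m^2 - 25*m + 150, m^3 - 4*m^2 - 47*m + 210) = m^2 - 11*m + 30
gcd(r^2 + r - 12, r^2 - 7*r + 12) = r - 3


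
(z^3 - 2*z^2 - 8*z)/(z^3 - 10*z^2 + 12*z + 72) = z*(z - 4)/(z^2 - 12*z + 36)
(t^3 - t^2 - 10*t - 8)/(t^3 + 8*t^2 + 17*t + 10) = (t - 4)/(t + 5)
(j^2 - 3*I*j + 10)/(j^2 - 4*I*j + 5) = (j + 2*I)/(j + I)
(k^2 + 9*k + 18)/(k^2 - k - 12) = (k + 6)/(k - 4)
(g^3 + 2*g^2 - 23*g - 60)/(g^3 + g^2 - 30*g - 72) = (g - 5)/(g - 6)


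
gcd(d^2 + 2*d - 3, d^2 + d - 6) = d + 3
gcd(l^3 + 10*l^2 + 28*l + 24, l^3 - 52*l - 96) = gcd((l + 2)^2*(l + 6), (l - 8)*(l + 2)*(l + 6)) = l^2 + 8*l + 12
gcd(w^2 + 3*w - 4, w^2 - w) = w - 1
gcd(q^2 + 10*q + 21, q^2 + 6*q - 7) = q + 7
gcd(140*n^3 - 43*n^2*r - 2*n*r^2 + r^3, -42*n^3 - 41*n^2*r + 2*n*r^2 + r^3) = 7*n + r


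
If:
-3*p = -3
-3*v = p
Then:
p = 1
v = -1/3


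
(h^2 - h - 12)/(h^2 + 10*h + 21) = (h - 4)/(h + 7)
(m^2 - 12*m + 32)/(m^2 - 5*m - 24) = (m - 4)/(m + 3)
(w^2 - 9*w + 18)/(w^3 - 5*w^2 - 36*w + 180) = (w - 3)/(w^2 + w - 30)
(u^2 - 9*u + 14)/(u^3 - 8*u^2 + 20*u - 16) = (u - 7)/(u^2 - 6*u + 8)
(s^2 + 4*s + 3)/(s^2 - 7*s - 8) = (s + 3)/(s - 8)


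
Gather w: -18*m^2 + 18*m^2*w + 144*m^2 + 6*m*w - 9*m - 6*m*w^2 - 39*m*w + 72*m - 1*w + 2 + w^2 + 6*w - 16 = 126*m^2 + 63*m + w^2*(1 - 6*m) + w*(18*m^2 - 33*m + 5) - 14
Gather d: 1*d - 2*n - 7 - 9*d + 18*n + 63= -8*d + 16*n + 56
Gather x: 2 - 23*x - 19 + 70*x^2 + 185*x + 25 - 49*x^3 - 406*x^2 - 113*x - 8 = -49*x^3 - 336*x^2 + 49*x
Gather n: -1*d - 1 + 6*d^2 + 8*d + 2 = 6*d^2 + 7*d + 1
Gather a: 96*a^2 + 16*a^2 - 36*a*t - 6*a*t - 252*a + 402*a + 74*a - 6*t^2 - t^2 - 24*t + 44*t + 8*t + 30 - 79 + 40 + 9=112*a^2 + a*(224 - 42*t) - 7*t^2 + 28*t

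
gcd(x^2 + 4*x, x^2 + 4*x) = x^2 + 4*x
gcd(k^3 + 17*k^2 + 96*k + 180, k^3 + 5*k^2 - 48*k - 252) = k^2 + 12*k + 36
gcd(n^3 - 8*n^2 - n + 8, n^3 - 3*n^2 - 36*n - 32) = n^2 - 7*n - 8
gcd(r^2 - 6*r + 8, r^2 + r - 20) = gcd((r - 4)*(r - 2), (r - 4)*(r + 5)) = r - 4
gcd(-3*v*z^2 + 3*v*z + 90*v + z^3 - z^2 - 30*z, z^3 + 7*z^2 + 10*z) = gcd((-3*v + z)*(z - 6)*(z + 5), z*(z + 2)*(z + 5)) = z + 5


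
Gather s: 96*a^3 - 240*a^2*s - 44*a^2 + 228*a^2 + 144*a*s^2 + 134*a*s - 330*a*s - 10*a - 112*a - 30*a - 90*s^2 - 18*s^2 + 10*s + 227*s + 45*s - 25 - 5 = 96*a^3 + 184*a^2 - 152*a + s^2*(144*a - 108) + s*(-240*a^2 - 196*a + 282) - 30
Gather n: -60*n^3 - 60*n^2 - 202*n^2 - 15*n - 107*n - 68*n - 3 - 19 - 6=-60*n^3 - 262*n^2 - 190*n - 28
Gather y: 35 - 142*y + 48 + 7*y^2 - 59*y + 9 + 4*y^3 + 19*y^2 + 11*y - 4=4*y^3 + 26*y^2 - 190*y + 88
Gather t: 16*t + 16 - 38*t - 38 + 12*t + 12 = -10*t - 10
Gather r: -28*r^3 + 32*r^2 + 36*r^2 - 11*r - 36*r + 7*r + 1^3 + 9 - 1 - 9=-28*r^3 + 68*r^2 - 40*r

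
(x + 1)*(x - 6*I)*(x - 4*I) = x^3 + x^2 - 10*I*x^2 - 24*x - 10*I*x - 24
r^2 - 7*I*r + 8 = (r - 8*I)*(r + I)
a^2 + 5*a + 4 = (a + 1)*(a + 4)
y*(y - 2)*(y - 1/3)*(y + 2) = y^4 - y^3/3 - 4*y^2 + 4*y/3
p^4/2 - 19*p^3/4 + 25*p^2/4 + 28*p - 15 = (p/2 + 1)*(p - 6)*(p - 5)*(p - 1/2)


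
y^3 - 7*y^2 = y^2*(y - 7)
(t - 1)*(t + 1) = t^2 - 1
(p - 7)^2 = p^2 - 14*p + 49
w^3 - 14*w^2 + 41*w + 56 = (w - 8)*(w - 7)*(w + 1)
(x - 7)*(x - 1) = x^2 - 8*x + 7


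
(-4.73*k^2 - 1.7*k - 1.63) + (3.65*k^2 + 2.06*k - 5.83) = -1.08*k^2 + 0.36*k - 7.46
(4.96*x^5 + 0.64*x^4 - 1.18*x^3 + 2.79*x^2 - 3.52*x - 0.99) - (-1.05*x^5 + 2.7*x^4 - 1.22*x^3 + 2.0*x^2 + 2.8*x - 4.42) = 6.01*x^5 - 2.06*x^4 + 0.04*x^3 + 0.79*x^2 - 6.32*x + 3.43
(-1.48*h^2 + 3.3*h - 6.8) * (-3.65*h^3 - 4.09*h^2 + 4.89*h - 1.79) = 5.402*h^5 - 5.9918*h^4 + 4.0858*h^3 + 46.5982*h^2 - 39.159*h + 12.172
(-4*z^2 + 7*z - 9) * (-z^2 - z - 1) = 4*z^4 - 3*z^3 + 6*z^2 + 2*z + 9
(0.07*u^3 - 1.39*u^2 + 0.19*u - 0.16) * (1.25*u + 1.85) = 0.0875*u^4 - 1.608*u^3 - 2.334*u^2 + 0.1515*u - 0.296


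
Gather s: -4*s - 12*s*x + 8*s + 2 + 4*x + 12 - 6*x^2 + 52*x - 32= s*(4 - 12*x) - 6*x^2 + 56*x - 18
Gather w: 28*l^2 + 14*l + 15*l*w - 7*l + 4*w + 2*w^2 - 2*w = 28*l^2 + 7*l + 2*w^2 + w*(15*l + 2)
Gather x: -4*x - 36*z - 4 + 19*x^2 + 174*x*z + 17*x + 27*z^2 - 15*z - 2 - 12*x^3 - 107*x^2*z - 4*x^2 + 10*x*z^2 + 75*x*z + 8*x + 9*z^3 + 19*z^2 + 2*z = -12*x^3 + x^2*(15 - 107*z) + x*(10*z^2 + 249*z + 21) + 9*z^3 + 46*z^2 - 49*z - 6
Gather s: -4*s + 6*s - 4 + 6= 2*s + 2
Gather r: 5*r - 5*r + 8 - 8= 0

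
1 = 1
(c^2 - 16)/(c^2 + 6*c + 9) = (c^2 - 16)/(c^2 + 6*c + 9)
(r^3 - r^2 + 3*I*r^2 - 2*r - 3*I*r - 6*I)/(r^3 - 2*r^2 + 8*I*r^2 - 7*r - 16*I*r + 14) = (r^2 + r*(1 + 3*I) + 3*I)/(r^2 + 8*I*r - 7)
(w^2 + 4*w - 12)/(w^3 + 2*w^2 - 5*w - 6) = (w + 6)/(w^2 + 4*w + 3)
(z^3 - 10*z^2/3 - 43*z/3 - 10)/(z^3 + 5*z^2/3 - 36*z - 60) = (z + 1)/(z + 6)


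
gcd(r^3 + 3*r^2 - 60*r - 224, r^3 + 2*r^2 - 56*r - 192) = r^2 - 4*r - 32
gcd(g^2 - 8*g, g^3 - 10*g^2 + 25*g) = g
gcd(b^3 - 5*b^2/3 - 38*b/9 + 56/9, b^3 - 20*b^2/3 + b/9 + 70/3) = b - 7/3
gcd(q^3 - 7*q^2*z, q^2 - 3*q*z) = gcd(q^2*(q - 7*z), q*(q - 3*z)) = q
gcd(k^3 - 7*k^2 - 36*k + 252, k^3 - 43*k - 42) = k^2 - k - 42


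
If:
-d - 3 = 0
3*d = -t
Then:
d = -3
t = 9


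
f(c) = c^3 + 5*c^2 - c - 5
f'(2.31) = 38.11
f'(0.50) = 4.75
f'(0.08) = -0.18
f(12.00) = 2431.00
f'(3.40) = 67.68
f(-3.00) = 16.00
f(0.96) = -0.47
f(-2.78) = 14.94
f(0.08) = -5.05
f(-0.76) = -1.79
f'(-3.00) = -4.00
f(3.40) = 88.70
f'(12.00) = 551.00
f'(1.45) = 19.81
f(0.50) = -4.12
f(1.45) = 7.11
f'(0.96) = 11.36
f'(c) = 3*c^2 + 10*c - 1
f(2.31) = 31.70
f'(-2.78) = -5.61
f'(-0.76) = -6.87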